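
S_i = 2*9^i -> [2, 18, 162, 1458, 13122]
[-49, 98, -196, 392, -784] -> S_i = -49*-2^i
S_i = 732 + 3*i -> [732, 735, 738, 741, 744]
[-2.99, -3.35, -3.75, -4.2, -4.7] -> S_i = -2.99*1.12^i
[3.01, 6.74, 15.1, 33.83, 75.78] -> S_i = 3.01*2.24^i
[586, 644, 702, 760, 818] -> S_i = 586 + 58*i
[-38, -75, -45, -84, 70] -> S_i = Random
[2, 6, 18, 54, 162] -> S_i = 2*3^i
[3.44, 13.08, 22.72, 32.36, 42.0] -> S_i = 3.44 + 9.64*i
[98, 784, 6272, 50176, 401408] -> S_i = 98*8^i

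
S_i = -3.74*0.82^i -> [-3.74, -3.07, -2.51, -2.06, -1.69]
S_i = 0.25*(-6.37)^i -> [0.25, -1.59, 10.14, -64.62, 411.62]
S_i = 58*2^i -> [58, 116, 232, 464, 928]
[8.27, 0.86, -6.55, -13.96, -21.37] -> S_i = 8.27 + -7.41*i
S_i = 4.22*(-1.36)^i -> [4.22, -5.74, 7.81, -10.62, 14.44]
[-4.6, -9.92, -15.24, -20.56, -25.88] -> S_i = -4.60 + -5.32*i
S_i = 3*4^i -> [3, 12, 48, 192, 768]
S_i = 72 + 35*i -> [72, 107, 142, 177, 212]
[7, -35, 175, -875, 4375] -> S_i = 7*-5^i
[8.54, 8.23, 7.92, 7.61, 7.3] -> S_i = 8.54 + -0.31*i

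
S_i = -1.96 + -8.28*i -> [-1.96, -10.24, -18.52, -26.8, -35.08]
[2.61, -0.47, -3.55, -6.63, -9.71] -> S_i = 2.61 + -3.08*i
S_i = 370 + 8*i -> [370, 378, 386, 394, 402]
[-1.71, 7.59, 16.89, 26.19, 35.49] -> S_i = -1.71 + 9.30*i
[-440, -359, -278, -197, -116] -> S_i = -440 + 81*i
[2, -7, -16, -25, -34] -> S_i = 2 + -9*i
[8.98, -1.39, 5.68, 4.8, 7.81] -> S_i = Random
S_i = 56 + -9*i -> [56, 47, 38, 29, 20]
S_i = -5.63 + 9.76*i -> [-5.63, 4.13, 13.89, 23.65, 33.41]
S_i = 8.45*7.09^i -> [8.45, 59.91, 424.77, 3011.59, 21352.15]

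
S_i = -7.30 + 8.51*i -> [-7.3, 1.21, 9.72, 18.23, 26.74]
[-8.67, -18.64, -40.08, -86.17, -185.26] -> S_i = -8.67*2.15^i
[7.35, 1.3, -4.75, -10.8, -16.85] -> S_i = 7.35 + -6.05*i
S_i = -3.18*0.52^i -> [-3.18, -1.65, -0.86, -0.45, -0.23]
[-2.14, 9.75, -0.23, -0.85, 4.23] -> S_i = Random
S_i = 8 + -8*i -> [8, 0, -8, -16, -24]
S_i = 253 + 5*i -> [253, 258, 263, 268, 273]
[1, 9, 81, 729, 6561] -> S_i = 1*9^i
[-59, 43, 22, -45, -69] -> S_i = Random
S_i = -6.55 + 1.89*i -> [-6.55, -4.66, -2.77, -0.88, 1.01]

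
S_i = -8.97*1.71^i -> [-8.97, -15.34, -26.23, -44.85, -76.7]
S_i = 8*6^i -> [8, 48, 288, 1728, 10368]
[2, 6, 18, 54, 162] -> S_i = 2*3^i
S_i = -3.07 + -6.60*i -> [-3.07, -9.67, -16.27, -22.87, -29.47]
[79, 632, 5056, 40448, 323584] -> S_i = 79*8^i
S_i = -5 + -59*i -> [-5, -64, -123, -182, -241]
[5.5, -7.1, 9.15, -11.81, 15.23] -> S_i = 5.50*(-1.29)^i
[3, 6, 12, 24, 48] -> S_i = 3*2^i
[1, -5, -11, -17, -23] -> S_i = 1 + -6*i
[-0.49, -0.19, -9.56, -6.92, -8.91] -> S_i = Random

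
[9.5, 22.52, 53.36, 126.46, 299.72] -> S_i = 9.50*2.37^i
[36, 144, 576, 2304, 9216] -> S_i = 36*4^i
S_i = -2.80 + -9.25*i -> [-2.8, -12.05, -21.3, -30.55, -39.8]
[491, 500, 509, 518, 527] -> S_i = 491 + 9*i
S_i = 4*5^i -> [4, 20, 100, 500, 2500]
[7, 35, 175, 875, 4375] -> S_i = 7*5^i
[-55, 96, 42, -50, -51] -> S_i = Random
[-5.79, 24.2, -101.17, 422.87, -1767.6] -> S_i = -5.79*(-4.18)^i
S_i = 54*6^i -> [54, 324, 1944, 11664, 69984]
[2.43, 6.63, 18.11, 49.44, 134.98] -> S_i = 2.43*2.73^i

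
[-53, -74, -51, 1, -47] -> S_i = Random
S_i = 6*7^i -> [6, 42, 294, 2058, 14406]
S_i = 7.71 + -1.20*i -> [7.71, 6.51, 5.31, 4.11, 2.91]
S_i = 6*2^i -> [6, 12, 24, 48, 96]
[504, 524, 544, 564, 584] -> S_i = 504 + 20*i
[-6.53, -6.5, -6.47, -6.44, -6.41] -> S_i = -6.53 + 0.03*i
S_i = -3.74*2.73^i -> [-3.74, -10.21, -27.87, -76.1, -207.74]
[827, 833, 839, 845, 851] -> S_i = 827 + 6*i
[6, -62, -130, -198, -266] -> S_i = 6 + -68*i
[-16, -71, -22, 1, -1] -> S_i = Random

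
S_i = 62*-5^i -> [62, -310, 1550, -7750, 38750]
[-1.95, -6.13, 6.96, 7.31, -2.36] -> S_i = Random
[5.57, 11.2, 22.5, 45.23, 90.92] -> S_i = 5.57*2.01^i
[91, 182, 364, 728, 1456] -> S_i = 91*2^i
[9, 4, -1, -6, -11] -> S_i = 9 + -5*i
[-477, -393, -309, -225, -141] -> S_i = -477 + 84*i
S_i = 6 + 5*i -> [6, 11, 16, 21, 26]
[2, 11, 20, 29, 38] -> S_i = 2 + 9*i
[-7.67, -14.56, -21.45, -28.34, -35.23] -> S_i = -7.67 + -6.89*i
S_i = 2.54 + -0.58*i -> [2.54, 1.96, 1.38, 0.8, 0.22]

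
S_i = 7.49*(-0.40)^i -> [7.49, -3.0, 1.2, -0.48, 0.19]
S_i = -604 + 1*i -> [-604, -603, -602, -601, -600]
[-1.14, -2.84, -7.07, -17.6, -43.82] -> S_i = -1.14*2.49^i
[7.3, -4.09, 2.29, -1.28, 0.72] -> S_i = 7.30*(-0.56)^i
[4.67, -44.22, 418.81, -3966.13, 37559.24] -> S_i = 4.67*(-9.47)^i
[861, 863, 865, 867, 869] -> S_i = 861 + 2*i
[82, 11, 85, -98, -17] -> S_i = Random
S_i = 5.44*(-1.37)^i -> [5.44, -7.45, 10.21, -13.99, 19.16]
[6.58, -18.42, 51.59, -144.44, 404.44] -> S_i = 6.58*(-2.80)^i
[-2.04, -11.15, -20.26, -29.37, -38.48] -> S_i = -2.04 + -9.11*i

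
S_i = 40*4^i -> [40, 160, 640, 2560, 10240]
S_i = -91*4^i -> [-91, -364, -1456, -5824, -23296]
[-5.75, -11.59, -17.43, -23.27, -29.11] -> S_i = -5.75 + -5.84*i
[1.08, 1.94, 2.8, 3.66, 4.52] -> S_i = 1.08 + 0.86*i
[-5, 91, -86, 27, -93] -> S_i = Random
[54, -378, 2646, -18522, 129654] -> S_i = 54*-7^i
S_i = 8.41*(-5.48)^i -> [8.41, -46.09, 252.56, -1384.01, 7584.35]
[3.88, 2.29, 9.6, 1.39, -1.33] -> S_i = Random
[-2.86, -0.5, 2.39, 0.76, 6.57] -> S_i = Random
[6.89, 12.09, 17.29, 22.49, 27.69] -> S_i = 6.89 + 5.20*i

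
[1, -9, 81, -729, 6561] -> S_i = 1*-9^i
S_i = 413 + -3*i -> [413, 410, 407, 404, 401]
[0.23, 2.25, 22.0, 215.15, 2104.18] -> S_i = 0.23*9.78^i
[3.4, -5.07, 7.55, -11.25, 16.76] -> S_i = 3.40*(-1.49)^i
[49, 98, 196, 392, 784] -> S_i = 49*2^i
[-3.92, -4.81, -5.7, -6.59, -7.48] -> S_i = -3.92 + -0.89*i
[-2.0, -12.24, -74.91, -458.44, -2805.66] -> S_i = -2.00*6.12^i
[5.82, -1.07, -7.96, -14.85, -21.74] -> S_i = 5.82 + -6.89*i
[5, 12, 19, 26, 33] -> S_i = 5 + 7*i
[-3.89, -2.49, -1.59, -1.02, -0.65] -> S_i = -3.89*0.64^i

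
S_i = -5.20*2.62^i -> [-5.2, -13.62, -35.69, -93.52, -245.02]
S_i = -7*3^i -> [-7, -21, -63, -189, -567]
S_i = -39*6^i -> [-39, -234, -1404, -8424, -50544]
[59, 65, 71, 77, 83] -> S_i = 59 + 6*i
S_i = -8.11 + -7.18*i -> [-8.11, -15.29, -22.47, -29.65, -36.83]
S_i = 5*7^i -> [5, 35, 245, 1715, 12005]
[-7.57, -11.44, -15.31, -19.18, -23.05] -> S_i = -7.57 + -3.87*i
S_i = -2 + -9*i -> [-2, -11, -20, -29, -38]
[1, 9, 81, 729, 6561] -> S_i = 1*9^i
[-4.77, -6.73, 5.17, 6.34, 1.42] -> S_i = Random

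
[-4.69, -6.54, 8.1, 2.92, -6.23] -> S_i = Random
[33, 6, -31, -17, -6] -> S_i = Random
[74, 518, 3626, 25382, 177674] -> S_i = 74*7^i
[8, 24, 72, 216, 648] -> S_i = 8*3^i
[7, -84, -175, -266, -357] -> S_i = 7 + -91*i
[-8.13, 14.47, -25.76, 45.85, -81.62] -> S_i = -8.13*(-1.78)^i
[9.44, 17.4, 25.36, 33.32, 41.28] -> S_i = 9.44 + 7.96*i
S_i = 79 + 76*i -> [79, 155, 231, 307, 383]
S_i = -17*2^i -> [-17, -34, -68, -136, -272]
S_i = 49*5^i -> [49, 245, 1225, 6125, 30625]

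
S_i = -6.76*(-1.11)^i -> [-6.76, 7.5, -8.33, 9.25, -10.26]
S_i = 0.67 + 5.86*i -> [0.67, 6.53, 12.39, 18.25, 24.11]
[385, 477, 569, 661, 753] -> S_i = 385 + 92*i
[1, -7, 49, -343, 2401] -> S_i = 1*-7^i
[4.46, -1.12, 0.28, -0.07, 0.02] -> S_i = 4.46*(-0.25)^i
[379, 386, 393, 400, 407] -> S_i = 379 + 7*i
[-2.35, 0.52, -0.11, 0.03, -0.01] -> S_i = -2.35*(-0.22)^i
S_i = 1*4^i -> [1, 4, 16, 64, 256]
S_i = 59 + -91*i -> [59, -32, -123, -214, -305]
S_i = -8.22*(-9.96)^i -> [-8.22, 81.87, -815.44, 8121.75, -80892.67]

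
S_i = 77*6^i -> [77, 462, 2772, 16632, 99792]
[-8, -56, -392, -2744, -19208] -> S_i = -8*7^i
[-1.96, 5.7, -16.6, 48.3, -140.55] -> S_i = -1.96*(-2.91)^i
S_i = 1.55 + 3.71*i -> [1.55, 5.26, 8.97, 12.68, 16.39]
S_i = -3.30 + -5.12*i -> [-3.3, -8.42, -13.54, -18.66, -23.78]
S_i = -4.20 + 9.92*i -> [-4.2, 5.72, 15.64, 25.56, 35.48]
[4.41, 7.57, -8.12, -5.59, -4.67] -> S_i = Random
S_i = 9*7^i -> [9, 63, 441, 3087, 21609]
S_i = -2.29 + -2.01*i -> [-2.29, -4.3, -6.31, -8.32, -10.33]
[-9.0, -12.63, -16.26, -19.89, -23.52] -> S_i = -9.00 + -3.63*i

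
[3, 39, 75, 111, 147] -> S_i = 3 + 36*i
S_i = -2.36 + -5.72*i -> [-2.36, -8.08, -13.8, -19.52, -25.24]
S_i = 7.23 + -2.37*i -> [7.23, 4.86, 2.49, 0.12, -2.25]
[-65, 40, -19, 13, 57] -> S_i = Random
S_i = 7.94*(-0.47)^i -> [7.94, -3.73, 1.75, -0.82, 0.39]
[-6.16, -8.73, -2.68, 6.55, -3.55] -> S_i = Random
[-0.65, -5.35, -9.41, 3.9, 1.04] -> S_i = Random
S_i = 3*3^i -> [3, 9, 27, 81, 243]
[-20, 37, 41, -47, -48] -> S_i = Random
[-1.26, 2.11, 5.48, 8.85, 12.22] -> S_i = -1.26 + 3.37*i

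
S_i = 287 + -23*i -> [287, 264, 241, 218, 195]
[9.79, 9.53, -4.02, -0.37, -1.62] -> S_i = Random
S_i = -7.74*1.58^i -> [-7.74, -12.23, -19.32, -30.53, -48.24]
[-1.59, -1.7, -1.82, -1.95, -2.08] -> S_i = -1.59*1.07^i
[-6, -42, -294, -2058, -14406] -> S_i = -6*7^i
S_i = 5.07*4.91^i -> [5.07, 24.89, 122.23, 600.14, 2946.69]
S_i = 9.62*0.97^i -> [9.62, 9.33, 9.05, 8.78, 8.52]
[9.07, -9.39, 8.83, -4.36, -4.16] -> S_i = Random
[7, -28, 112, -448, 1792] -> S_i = 7*-4^i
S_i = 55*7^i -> [55, 385, 2695, 18865, 132055]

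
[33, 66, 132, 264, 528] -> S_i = 33*2^i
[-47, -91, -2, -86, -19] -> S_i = Random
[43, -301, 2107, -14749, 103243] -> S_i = 43*-7^i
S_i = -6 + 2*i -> [-6, -4, -2, 0, 2]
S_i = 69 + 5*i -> [69, 74, 79, 84, 89]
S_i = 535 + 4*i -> [535, 539, 543, 547, 551]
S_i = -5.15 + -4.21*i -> [-5.15, -9.36, -13.57, -17.78, -21.99]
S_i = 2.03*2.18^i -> [2.03, 4.43, 9.65, 21.03, 45.85]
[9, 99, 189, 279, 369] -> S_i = 9 + 90*i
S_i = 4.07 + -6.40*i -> [4.07, -2.33, -8.73, -15.13, -21.53]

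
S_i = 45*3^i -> [45, 135, 405, 1215, 3645]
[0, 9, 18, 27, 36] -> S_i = 0 + 9*i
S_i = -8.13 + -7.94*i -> [-8.13, -16.07, -24.01, -31.95, -39.89]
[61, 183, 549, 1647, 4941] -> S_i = 61*3^i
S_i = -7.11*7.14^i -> [-7.11, -50.77, -362.46, -2588.0, -18478.32]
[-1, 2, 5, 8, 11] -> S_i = -1 + 3*i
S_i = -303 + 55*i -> [-303, -248, -193, -138, -83]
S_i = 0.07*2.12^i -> [0.07, 0.15, 0.31, 0.67, 1.41]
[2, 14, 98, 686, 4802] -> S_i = 2*7^i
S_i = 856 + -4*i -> [856, 852, 848, 844, 840]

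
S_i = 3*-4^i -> [3, -12, 48, -192, 768]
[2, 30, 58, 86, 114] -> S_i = 2 + 28*i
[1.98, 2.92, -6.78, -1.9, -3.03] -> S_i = Random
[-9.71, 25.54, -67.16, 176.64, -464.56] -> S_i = -9.71*(-2.63)^i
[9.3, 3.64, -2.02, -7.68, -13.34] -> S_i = 9.30 + -5.66*i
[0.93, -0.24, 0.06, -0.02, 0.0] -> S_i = 0.93*(-0.26)^i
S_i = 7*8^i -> [7, 56, 448, 3584, 28672]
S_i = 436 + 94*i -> [436, 530, 624, 718, 812]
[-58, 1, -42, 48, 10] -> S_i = Random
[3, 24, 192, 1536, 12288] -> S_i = 3*8^i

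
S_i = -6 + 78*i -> [-6, 72, 150, 228, 306]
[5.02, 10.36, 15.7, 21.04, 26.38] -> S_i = 5.02 + 5.34*i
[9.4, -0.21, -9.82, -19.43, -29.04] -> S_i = 9.40 + -9.61*i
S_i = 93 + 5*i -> [93, 98, 103, 108, 113]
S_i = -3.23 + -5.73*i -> [-3.23, -8.96, -14.69, -20.42, -26.15]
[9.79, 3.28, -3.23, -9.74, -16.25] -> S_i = 9.79 + -6.51*i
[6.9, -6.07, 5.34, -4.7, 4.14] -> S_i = 6.90*(-0.88)^i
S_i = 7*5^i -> [7, 35, 175, 875, 4375]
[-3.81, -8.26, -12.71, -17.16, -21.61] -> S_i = -3.81 + -4.45*i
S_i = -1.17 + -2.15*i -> [-1.17, -3.32, -5.47, -7.62, -9.77]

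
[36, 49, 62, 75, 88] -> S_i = 36 + 13*i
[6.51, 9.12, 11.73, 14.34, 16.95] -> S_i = 6.51 + 2.61*i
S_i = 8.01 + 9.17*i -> [8.01, 17.18, 26.35, 35.52, 44.69]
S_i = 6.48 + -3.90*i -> [6.48, 2.58, -1.32, -5.22, -9.12]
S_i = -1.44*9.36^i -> [-1.44, -13.48, -126.16, -1180.84, -11052.64]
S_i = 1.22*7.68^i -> [1.22, 9.37, 71.96, 552.64, 4244.29]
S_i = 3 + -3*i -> [3, 0, -3, -6, -9]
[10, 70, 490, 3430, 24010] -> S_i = 10*7^i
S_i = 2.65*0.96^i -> [2.65, 2.54, 2.44, 2.34, 2.25]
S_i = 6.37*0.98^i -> [6.37, 6.24, 6.12, 6.0, 5.88]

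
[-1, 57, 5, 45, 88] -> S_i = Random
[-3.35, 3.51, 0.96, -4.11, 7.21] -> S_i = Random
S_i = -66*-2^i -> [-66, 132, -264, 528, -1056]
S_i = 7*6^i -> [7, 42, 252, 1512, 9072]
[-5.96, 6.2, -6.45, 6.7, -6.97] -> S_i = -5.96*(-1.04)^i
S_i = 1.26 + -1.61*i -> [1.26, -0.35, -1.96, -3.57, -5.18]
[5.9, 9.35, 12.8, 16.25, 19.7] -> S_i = 5.90 + 3.45*i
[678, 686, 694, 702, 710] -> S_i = 678 + 8*i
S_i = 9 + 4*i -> [9, 13, 17, 21, 25]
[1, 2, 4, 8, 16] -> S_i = 1*2^i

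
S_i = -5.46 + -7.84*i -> [-5.46, -13.3, -21.14, -28.98, -36.82]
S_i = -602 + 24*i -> [-602, -578, -554, -530, -506]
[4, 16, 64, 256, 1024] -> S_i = 4*4^i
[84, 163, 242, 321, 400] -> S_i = 84 + 79*i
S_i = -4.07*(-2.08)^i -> [-4.07, 8.47, -17.61, 36.63, -76.18]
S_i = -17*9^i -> [-17, -153, -1377, -12393, -111537]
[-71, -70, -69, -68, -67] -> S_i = -71 + 1*i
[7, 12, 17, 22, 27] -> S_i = 7 + 5*i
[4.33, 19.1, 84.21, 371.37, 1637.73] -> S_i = 4.33*4.41^i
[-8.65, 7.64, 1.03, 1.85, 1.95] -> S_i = Random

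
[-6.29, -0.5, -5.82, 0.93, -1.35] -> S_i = Random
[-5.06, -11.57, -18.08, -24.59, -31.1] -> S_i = -5.06 + -6.51*i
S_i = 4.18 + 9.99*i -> [4.18, 14.17, 24.16, 34.15, 44.14]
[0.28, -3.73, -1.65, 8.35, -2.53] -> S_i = Random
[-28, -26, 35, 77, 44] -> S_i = Random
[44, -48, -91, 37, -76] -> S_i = Random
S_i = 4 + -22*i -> [4, -18, -40, -62, -84]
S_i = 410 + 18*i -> [410, 428, 446, 464, 482]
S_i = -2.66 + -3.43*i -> [-2.66, -6.09, -9.52, -12.95, -16.38]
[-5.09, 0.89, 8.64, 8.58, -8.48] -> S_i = Random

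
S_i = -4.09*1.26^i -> [-4.09, -5.15, -6.49, -8.18, -10.31]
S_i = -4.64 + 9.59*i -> [-4.64, 4.95, 14.54, 24.13, 33.72]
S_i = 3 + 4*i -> [3, 7, 11, 15, 19]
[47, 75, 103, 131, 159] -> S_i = 47 + 28*i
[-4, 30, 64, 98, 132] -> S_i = -4 + 34*i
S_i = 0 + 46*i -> [0, 46, 92, 138, 184]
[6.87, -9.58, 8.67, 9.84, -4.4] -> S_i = Random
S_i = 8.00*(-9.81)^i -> [8.0, -78.48, 769.89, -7552.61, 74091.1]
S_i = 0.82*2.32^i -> [0.82, 1.9, 4.41, 10.24, 23.76]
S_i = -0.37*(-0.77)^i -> [-0.37, 0.28, -0.22, 0.17, -0.13]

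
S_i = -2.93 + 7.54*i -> [-2.93, 4.61, 12.15, 19.69, 27.23]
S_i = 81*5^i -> [81, 405, 2025, 10125, 50625]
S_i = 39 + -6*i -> [39, 33, 27, 21, 15]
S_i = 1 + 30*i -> [1, 31, 61, 91, 121]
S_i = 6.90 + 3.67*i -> [6.9, 10.57, 14.24, 17.91, 21.58]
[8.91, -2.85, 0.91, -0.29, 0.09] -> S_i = 8.91*(-0.32)^i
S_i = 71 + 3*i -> [71, 74, 77, 80, 83]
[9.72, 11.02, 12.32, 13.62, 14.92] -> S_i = 9.72 + 1.30*i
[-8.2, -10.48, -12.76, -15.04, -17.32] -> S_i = -8.20 + -2.28*i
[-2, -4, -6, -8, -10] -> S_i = -2 + -2*i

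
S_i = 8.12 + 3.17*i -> [8.12, 11.29, 14.46, 17.63, 20.8]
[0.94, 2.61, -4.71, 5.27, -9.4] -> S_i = Random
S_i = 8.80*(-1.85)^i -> [8.8, -16.28, 30.12, -55.72, 103.08]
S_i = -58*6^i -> [-58, -348, -2088, -12528, -75168]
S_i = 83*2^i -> [83, 166, 332, 664, 1328]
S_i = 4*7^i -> [4, 28, 196, 1372, 9604]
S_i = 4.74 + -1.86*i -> [4.74, 2.88, 1.02, -0.84, -2.7]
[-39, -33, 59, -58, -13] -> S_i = Random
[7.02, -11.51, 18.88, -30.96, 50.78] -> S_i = 7.02*(-1.64)^i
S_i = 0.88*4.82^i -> [0.88, 4.24, 20.44, 98.54, 474.98]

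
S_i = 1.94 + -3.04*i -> [1.94, -1.1, -4.14, -7.18, -10.22]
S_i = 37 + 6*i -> [37, 43, 49, 55, 61]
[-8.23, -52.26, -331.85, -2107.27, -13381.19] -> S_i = -8.23*6.35^i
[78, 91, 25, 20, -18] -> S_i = Random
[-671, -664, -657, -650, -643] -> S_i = -671 + 7*i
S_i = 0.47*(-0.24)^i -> [0.47, -0.11, 0.03, -0.01, 0.0]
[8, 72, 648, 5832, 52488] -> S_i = 8*9^i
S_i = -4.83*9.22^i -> [-4.83, -44.53, -410.59, -3785.65, -34903.65]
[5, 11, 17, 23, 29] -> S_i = 5 + 6*i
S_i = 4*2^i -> [4, 8, 16, 32, 64]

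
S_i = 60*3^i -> [60, 180, 540, 1620, 4860]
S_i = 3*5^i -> [3, 15, 75, 375, 1875]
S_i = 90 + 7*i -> [90, 97, 104, 111, 118]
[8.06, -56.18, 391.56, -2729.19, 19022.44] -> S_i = 8.06*(-6.97)^i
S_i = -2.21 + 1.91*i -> [-2.21, -0.3, 1.61, 3.52, 5.43]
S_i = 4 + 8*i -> [4, 12, 20, 28, 36]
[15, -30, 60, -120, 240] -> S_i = 15*-2^i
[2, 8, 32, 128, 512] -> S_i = 2*4^i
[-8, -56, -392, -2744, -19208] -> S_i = -8*7^i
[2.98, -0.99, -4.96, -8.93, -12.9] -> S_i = 2.98 + -3.97*i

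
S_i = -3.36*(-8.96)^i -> [-3.36, 30.11, -269.75, 2416.93, -21655.65]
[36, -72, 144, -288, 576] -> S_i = 36*-2^i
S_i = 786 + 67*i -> [786, 853, 920, 987, 1054]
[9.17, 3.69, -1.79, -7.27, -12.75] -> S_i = 9.17 + -5.48*i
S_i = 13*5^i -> [13, 65, 325, 1625, 8125]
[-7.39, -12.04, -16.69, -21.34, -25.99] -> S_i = -7.39 + -4.65*i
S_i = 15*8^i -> [15, 120, 960, 7680, 61440]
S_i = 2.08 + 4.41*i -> [2.08, 6.49, 10.9, 15.31, 19.72]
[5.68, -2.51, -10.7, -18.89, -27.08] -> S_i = 5.68 + -8.19*i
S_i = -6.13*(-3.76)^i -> [-6.13, 23.05, -86.66, 325.85, -1225.21]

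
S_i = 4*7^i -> [4, 28, 196, 1372, 9604]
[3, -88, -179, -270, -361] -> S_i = 3 + -91*i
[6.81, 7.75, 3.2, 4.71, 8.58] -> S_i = Random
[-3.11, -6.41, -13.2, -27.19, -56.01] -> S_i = -3.11*2.06^i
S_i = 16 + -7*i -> [16, 9, 2, -5, -12]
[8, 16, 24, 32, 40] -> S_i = 8 + 8*i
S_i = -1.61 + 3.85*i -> [-1.61, 2.24, 6.09, 9.94, 13.79]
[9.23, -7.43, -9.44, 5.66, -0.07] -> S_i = Random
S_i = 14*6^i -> [14, 84, 504, 3024, 18144]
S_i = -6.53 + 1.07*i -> [-6.53, -5.46, -4.39, -3.32, -2.25]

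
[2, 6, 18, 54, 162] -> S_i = 2*3^i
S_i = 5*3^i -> [5, 15, 45, 135, 405]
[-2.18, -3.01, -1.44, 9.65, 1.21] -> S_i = Random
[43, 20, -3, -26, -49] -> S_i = 43 + -23*i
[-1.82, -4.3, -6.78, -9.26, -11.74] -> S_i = -1.82 + -2.48*i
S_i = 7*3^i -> [7, 21, 63, 189, 567]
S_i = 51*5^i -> [51, 255, 1275, 6375, 31875]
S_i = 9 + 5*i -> [9, 14, 19, 24, 29]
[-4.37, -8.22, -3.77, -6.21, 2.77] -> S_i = Random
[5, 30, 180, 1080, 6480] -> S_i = 5*6^i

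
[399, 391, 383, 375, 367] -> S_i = 399 + -8*i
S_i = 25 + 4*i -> [25, 29, 33, 37, 41]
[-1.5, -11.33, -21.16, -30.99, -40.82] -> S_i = -1.50 + -9.83*i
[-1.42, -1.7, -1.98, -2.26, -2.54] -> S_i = -1.42 + -0.28*i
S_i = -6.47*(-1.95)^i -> [-6.47, 12.62, -24.6, 47.97, -93.55]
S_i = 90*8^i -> [90, 720, 5760, 46080, 368640]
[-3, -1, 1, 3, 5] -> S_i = -3 + 2*i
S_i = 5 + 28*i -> [5, 33, 61, 89, 117]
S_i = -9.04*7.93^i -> [-9.04, -71.69, -568.48, -4508.04, -35748.78]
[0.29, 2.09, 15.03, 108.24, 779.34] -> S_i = 0.29*7.20^i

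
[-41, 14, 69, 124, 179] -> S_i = -41 + 55*i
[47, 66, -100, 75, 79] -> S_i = Random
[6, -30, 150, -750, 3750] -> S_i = 6*-5^i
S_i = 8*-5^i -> [8, -40, 200, -1000, 5000]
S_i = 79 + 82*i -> [79, 161, 243, 325, 407]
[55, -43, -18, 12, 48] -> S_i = Random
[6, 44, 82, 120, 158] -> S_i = 6 + 38*i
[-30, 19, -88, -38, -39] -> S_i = Random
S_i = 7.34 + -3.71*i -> [7.34, 3.63, -0.08, -3.79, -7.5]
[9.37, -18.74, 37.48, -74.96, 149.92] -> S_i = 9.37*(-2.00)^i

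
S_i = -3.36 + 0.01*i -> [-3.36, -3.35, -3.34, -3.33, -3.32]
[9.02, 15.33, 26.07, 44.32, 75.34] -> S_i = 9.02*1.70^i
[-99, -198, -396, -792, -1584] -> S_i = -99*2^i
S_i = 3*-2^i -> [3, -6, 12, -24, 48]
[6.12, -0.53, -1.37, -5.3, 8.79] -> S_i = Random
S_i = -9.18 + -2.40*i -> [-9.18, -11.58, -13.98, -16.38, -18.78]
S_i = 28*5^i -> [28, 140, 700, 3500, 17500]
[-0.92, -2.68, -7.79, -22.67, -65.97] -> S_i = -0.92*2.91^i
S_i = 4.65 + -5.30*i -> [4.65, -0.65, -5.95, -11.25, -16.55]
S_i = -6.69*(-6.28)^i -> [-6.69, 42.01, -263.84, 1656.93, -10405.54]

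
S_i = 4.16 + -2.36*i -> [4.16, 1.8, -0.56, -2.92, -5.28]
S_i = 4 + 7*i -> [4, 11, 18, 25, 32]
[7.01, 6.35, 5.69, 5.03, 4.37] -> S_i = 7.01 + -0.66*i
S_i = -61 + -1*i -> [-61, -62, -63, -64, -65]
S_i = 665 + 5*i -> [665, 670, 675, 680, 685]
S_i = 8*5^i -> [8, 40, 200, 1000, 5000]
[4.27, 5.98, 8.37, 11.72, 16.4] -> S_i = 4.27*1.40^i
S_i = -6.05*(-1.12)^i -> [-6.05, 6.78, -7.59, 8.5, -9.52]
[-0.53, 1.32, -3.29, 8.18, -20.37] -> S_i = -0.53*(-2.49)^i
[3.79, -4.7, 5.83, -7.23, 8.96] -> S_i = 3.79*(-1.24)^i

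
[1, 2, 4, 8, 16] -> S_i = 1*2^i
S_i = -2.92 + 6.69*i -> [-2.92, 3.77, 10.46, 17.15, 23.84]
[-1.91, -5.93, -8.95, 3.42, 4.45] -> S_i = Random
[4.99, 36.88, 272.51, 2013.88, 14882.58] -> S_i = 4.99*7.39^i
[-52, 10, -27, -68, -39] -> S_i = Random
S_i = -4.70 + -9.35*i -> [-4.7, -14.05, -23.4, -32.75, -42.1]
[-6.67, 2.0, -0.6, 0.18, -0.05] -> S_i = -6.67*(-0.30)^i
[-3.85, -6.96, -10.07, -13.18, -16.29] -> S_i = -3.85 + -3.11*i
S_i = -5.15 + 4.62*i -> [-5.15, -0.53, 4.09, 8.71, 13.33]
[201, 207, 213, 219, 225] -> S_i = 201 + 6*i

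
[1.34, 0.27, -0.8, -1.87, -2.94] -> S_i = 1.34 + -1.07*i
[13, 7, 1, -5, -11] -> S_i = 13 + -6*i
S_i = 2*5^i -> [2, 10, 50, 250, 1250]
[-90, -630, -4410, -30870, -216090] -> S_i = -90*7^i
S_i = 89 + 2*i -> [89, 91, 93, 95, 97]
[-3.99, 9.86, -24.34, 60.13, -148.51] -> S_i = -3.99*(-2.47)^i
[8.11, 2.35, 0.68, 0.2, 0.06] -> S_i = 8.11*0.29^i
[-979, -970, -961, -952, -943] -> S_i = -979 + 9*i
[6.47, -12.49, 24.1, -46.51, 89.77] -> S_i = 6.47*(-1.93)^i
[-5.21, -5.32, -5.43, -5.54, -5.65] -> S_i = -5.21 + -0.11*i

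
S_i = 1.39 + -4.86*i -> [1.39, -3.47, -8.33, -13.19, -18.05]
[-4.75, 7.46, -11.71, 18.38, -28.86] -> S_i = -4.75*(-1.57)^i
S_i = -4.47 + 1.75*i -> [-4.47, -2.72, -0.97, 0.78, 2.53]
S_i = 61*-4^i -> [61, -244, 976, -3904, 15616]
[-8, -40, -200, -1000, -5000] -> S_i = -8*5^i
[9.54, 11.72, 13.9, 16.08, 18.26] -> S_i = 9.54 + 2.18*i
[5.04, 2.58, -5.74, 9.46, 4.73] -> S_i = Random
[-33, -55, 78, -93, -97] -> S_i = Random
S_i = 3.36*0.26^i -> [3.36, 0.87, 0.23, 0.06, 0.02]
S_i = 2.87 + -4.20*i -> [2.87, -1.33, -5.53, -9.73, -13.93]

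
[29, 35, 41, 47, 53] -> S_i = 29 + 6*i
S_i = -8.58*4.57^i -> [-8.58, -39.21, -179.19, -818.91, -3742.42]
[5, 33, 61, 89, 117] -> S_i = 5 + 28*i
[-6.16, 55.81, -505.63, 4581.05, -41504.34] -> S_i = -6.16*(-9.06)^i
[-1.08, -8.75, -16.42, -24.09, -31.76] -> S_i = -1.08 + -7.67*i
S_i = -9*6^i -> [-9, -54, -324, -1944, -11664]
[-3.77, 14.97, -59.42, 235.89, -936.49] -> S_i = -3.77*(-3.97)^i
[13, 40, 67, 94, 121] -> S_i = 13 + 27*i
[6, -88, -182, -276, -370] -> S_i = 6 + -94*i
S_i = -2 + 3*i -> [-2, 1, 4, 7, 10]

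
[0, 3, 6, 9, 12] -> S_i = 0 + 3*i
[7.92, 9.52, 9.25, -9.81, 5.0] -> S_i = Random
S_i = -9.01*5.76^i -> [-9.01, -51.9, -298.93, -1721.84, -9917.79]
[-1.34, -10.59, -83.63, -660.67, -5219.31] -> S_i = -1.34*7.90^i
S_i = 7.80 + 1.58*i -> [7.8, 9.38, 10.96, 12.54, 14.12]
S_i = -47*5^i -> [-47, -235, -1175, -5875, -29375]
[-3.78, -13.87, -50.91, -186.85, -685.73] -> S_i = -3.78*3.67^i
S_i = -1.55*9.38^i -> [-1.55, -14.54, -136.38, -1279.21, -11998.94]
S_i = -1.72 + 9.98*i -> [-1.72, 8.26, 18.24, 28.22, 38.2]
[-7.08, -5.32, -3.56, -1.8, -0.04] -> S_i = -7.08 + 1.76*i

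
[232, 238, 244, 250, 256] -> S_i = 232 + 6*i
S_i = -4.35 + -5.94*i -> [-4.35, -10.29, -16.23, -22.17, -28.11]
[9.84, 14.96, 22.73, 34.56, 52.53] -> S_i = 9.84*1.52^i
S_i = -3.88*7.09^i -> [-3.88, -27.51, -195.04, -1382.84, -9804.3]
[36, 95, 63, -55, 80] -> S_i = Random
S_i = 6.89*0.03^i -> [6.89, 0.21, 0.01, 0.0, 0.0]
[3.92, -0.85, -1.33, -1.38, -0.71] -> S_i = Random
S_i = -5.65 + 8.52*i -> [-5.65, 2.87, 11.39, 19.91, 28.43]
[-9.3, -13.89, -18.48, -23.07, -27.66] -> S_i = -9.30 + -4.59*i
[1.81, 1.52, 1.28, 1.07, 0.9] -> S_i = 1.81*0.84^i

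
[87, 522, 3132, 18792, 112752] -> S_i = 87*6^i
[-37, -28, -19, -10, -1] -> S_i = -37 + 9*i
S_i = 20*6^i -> [20, 120, 720, 4320, 25920]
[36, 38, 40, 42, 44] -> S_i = 36 + 2*i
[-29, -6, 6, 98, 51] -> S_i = Random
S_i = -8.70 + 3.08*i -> [-8.7, -5.62, -2.54, 0.54, 3.62]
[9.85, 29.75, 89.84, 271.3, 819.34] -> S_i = 9.85*3.02^i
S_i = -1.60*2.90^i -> [-1.6, -4.64, -13.46, -39.02, -113.16]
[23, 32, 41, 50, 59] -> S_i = 23 + 9*i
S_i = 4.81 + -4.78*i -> [4.81, 0.03, -4.75, -9.53, -14.31]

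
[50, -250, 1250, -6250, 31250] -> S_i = 50*-5^i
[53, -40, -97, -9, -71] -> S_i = Random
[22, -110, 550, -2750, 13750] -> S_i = 22*-5^i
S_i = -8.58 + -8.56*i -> [-8.58, -17.14, -25.7, -34.26, -42.82]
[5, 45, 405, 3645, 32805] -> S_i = 5*9^i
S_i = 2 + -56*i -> [2, -54, -110, -166, -222]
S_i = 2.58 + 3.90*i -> [2.58, 6.48, 10.38, 14.28, 18.18]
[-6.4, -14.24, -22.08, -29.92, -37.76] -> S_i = -6.40 + -7.84*i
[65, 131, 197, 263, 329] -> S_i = 65 + 66*i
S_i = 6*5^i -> [6, 30, 150, 750, 3750]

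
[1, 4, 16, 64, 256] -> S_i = 1*4^i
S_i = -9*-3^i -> [-9, 27, -81, 243, -729]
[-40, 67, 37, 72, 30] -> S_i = Random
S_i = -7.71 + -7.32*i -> [-7.71, -15.03, -22.35, -29.67, -36.99]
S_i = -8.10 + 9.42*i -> [-8.1, 1.32, 10.74, 20.16, 29.58]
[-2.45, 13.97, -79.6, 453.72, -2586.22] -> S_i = -2.45*(-5.70)^i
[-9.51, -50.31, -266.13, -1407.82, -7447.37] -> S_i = -9.51*5.29^i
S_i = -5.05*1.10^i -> [-5.05, -5.56, -6.11, -6.72, -7.39]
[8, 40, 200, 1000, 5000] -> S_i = 8*5^i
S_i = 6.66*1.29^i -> [6.66, 8.59, 11.08, 14.3, 18.44]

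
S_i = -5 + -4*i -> [-5, -9, -13, -17, -21]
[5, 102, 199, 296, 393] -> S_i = 5 + 97*i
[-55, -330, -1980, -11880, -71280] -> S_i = -55*6^i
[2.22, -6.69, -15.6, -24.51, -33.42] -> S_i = 2.22 + -8.91*i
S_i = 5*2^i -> [5, 10, 20, 40, 80]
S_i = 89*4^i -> [89, 356, 1424, 5696, 22784]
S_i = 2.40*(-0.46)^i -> [2.4, -1.1, 0.51, -0.23, 0.11]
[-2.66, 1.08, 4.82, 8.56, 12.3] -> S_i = -2.66 + 3.74*i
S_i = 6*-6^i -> [6, -36, 216, -1296, 7776]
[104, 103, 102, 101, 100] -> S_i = 104 + -1*i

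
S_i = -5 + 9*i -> [-5, 4, 13, 22, 31]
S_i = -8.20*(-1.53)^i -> [-8.2, 12.55, -19.2, 29.37, -44.93]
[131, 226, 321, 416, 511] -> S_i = 131 + 95*i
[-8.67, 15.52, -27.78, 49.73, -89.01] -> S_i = -8.67*(-1.79)^i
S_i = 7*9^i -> [7, 63, 567, 5103, 45927]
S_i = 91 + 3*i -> [91, 94, 97, 100, 103]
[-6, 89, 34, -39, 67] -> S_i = Random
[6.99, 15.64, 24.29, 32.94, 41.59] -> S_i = 6.99 + 8.65*i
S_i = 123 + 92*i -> [123, 215, 307, 399, 491]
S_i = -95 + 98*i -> [-95, 3, 101, 199, 297]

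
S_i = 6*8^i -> [6, 48, 384, 3072, 24576]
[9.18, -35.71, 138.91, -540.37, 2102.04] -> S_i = 9.18*(-3.89)^i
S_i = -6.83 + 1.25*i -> [-6.83, -5.58, -4.33, -3.08, -1.83]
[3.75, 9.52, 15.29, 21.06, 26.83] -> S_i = 3.75 + 5.77*i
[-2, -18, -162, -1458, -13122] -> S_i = -2*9^i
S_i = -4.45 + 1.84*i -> [-4.45, -2.61, -0.77, 1.07, 2.91]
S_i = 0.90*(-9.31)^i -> [0.9, -8.38, 78.01, -726.26, 6761.47]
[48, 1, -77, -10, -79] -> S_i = Random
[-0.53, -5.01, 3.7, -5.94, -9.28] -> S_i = Random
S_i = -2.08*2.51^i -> [-2.08, -5.22, -13.1, -32.89, -82.56]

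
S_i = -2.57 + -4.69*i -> [-2.57, -7.26, -11.95, -16.64, -21.33]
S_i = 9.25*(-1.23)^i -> [9.25, -11.38, 13.99, -17.21, 21.17]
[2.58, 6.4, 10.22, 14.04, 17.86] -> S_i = 2.58 + 3.82*i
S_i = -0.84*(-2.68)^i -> [-0.84, 2.25, -6.03, 16.17, -43.33]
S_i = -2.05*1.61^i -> [-2.05, -3.3, -5.31, -8.56, -13.77]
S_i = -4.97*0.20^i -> [-4.97, -0.99, -0.2, -0.04, -0.01]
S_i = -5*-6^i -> [-5, 30, -180, 1080, -6480]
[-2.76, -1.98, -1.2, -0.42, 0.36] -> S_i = -2.76 + 0.78*i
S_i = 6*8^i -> [6, 48, 384, 3072, 24576]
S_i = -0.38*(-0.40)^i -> [-0.38, 0.15, -0.06, 0.02, -0.01]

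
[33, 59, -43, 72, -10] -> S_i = Random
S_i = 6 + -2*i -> [6, 4, 2, 0, -2]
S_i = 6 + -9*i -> [6, -3, -12, -21, -30]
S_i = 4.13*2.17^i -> [4.13, 8.96, 19.45, 42.2, 91.58]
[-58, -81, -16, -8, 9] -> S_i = Random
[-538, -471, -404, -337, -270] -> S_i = -538 + 67*i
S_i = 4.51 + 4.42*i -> [4.51, 8.93, 13.35, 17.77, 22.19]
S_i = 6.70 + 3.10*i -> [6.7, 9.8, 12.9, 16.0, 19.1]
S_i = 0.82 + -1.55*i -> [0.82, -0.73, -2.28, -3.83, -5.38]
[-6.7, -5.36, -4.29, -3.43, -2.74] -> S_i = -6.70*0.80^i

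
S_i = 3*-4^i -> [3, -12, 48, -192, 768]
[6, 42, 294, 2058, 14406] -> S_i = 6*7^i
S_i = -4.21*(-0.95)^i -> [-4.21, 4.0, -3.8, 3.61, -3.43]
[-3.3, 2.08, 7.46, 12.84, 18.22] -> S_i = -3.30 + 5.38*i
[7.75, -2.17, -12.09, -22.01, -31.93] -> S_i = 7.75 + -9.92*i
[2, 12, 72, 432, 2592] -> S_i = 2*6^i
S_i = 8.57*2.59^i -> [8.57, 22.2, 57.49, 148.9, 385.64]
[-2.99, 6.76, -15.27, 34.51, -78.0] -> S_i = -2.99*(-2.26)^i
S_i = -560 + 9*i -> [-560, -551, -542, -533, -524]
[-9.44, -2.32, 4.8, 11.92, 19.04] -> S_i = -9.44 + 7.12*i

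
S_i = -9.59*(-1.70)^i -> [-9.59, 16.3, -27.72, 47.12, -80.1]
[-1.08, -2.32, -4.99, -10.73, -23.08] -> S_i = -1.08*2.15^i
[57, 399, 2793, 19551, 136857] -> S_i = 57*7^i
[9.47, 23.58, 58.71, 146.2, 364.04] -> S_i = 9.47*2.49^i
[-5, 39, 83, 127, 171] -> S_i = -5 + 44*i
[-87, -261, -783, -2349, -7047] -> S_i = -87*3^i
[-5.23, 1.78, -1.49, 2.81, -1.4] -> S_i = Random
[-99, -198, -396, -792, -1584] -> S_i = -99*2^i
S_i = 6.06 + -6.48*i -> [6.06, -0.42, -6.9, -13.38, -19.86]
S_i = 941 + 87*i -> [941, 1028, 1115, 1202, 1289]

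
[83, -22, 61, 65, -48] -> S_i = Random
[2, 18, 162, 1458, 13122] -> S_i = 2*9^i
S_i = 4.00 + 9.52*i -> [4.0, 13.52, 23.04, 32.56, 42.08]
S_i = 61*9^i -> [61, 549, 4941, 44469, 400221]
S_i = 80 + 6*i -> [80, 86, 92, 98, 104]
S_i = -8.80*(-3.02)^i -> [-8.8, 26.58, -80.26, 242.38, -732.0]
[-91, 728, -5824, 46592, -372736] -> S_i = -91*-8^i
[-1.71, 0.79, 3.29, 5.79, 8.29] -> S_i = -1.71 + 2.50*i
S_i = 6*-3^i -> [6, -18, 54, -162, 486]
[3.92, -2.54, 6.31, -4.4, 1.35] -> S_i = Random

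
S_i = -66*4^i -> [-66, -264, -1056, -4224, -16896]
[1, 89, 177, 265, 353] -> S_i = 1 + 88*i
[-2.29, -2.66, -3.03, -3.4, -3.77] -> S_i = -2.29 + -0.37*i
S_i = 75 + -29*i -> [75, 46, 17, -12, -41]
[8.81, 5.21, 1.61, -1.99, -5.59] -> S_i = 8.81 + -3.60*i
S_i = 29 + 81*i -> [29, 110, 191, 272, 353]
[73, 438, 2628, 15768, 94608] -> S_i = 73*6^i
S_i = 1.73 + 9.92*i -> [1.73, 11.65, 21.57, 31.49, 41.41]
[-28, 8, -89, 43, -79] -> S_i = Random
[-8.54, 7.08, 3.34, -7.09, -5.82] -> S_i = Random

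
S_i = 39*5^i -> [39, 195, 975, 4875, 24375]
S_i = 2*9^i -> [2, 18, 162, 1458, 13122]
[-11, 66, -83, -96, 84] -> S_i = Random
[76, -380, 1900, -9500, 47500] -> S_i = 76*-5^i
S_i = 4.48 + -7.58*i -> [4.48, -3.1, -10.68, -18.26, -25.84]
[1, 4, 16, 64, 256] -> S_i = 1*4^i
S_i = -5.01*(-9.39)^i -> [-5.01, 47.04, -441.74, 4147.96, -38949.34]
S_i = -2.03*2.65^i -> [-2.03, -5.38, -14.26, -37.78, -100.11]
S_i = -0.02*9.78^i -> [-0.02, -0.2, -1.91, -18.71, -182.97]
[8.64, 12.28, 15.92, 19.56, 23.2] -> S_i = 8.64 + 3.64*i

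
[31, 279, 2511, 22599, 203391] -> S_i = 31*9^i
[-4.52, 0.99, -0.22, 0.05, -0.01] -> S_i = -4.52*(-0.22)^i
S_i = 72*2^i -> [72, 144, 288, 576, 1152]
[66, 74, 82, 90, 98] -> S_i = 66 + 8*i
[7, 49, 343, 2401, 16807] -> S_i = 7*7^i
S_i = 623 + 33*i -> [623, 656, 689, 722, 755]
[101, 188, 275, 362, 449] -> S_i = 101 + 87*i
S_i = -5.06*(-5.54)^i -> [-5.06, 28.03, -155.3, 860.36, -4766.39]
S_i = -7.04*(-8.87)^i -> [-7.04, 62.44, -553.89, 4912.96, -43577.98]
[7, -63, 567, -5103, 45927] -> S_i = 7*-9^i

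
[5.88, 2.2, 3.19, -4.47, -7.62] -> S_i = Random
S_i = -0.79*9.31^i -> [-0.79, -7.35, -68.47, -637.49, -5935.07]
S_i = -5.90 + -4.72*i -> [-5.9, -10.62, -15.34, -20.06, -24.78]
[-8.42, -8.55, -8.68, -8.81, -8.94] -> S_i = -8.42 + -0.13*i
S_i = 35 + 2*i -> [35, 37, 39, 41, 43]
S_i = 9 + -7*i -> [9, 2, -5, -12, -19]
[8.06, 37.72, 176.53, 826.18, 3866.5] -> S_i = 8.06*4.68^i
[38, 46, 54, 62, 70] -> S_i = 38 + 8*i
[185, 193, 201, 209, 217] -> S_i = 185 + 8*i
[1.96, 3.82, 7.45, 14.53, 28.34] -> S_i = 1.96*1.95^i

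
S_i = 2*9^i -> [2, 18, 162, 1458, 13122]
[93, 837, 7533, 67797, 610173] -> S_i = 93*9^i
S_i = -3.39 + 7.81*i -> [-3.39, 4.42, 12.23, 20.04, 27.85]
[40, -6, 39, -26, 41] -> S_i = Random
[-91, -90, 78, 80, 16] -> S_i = Random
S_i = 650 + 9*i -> [650, 659, 668, 677, 686]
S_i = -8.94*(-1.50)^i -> [-8.94, 13.41, -20.11, 30.17, -45.26]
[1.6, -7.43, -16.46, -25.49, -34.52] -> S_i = 1.60 + -9.03*i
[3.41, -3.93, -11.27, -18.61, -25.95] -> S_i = 3.41 + -7.34*i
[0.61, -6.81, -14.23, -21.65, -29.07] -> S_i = 0.61 + -7.42*i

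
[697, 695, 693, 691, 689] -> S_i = 697 + -2*i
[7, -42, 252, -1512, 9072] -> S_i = 7*-6^i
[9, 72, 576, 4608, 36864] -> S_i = 9*8^i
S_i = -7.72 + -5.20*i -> [-7.72, -12.92, -18.12, -23.32, -28.52]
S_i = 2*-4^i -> [2, -8, 32, -128, 512]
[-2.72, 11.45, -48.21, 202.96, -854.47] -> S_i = -2.72*(-4.21)^i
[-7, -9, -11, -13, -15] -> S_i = -7 + -2*i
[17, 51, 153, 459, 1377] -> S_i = 17*3^i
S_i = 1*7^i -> [1, 7, 49, 343, 2401]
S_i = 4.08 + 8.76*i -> [4.08, 12.84, 21.6, 30.36, 39.12]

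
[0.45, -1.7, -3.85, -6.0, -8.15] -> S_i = 0.45 + -2.15*i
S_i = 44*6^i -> [44, 264, 1584, 9504, 57024]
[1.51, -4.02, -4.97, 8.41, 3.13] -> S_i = Random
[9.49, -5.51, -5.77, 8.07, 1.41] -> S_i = Random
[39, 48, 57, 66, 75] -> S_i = 39 + 9*i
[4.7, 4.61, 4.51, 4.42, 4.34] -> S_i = 4.70*0.98^i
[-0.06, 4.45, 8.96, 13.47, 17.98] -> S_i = -0.06 + 4.51*i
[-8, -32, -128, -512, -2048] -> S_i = -8*4^i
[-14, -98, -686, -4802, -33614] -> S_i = -14*7^i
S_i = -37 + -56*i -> [-37, -93, -149, -205, -261]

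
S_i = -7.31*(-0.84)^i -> [-7.31, 6.14, -5.16, 4.33, -3.64]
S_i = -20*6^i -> [-20, -120, -720, -4320, -25920]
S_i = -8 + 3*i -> [-8, -5, -2, 1, 4]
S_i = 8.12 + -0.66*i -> [8.12, 7.46, 6.8, 6.14, 5.48]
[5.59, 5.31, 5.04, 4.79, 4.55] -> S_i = 5.59*0.95^i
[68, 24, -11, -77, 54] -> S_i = Random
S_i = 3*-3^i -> [3, -9, 27, -81, 243]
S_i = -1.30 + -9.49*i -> [-1.3, -10.79, -20.28, -29.77, -39.26]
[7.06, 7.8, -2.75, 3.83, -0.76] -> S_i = Random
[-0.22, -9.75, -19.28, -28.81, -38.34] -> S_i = -0.22 + -9.53*i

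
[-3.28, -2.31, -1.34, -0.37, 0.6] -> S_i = -3.28 + 0.97*i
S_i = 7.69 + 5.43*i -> [7.69, 13.12, 18.55, 23.98, 29.41]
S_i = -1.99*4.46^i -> [-1.99, -8.88, -39.58, -176.55, -787.39]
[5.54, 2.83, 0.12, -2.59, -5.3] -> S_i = 5.54 + -2.71*i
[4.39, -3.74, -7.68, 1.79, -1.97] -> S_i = Random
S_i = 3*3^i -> [3, 9, 27, 81, 243]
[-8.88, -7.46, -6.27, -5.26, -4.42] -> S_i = -8.88*0.84^i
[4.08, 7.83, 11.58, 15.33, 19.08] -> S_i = 4.08 + 3.75*i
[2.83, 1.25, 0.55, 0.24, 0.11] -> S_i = 2.83*0.44^i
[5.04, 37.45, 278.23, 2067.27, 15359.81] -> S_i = 5.04*7.43^i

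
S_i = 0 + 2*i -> [0, 2, 4, 6, 8]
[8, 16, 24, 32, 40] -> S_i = 8 + 8*i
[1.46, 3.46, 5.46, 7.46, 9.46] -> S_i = 1.46 + 2.00*i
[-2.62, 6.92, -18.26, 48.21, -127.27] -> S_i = -2.62*(-2.64)^i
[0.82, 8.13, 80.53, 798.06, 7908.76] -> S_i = 0.82*9.91^i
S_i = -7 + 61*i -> [-7, 54, 115, 176, 237]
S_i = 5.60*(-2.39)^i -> [5.6, -13.38, 31.99, -76.45, 182.72]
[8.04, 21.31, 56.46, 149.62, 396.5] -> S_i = 8.04*2.65^i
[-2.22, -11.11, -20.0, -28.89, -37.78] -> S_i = -2.22 + -8.89*i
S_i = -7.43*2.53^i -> [-7.43, -18.8, -47.56, -120.32, -304.42]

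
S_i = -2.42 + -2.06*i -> [-2.42, -4.48, -6.54, -8.6, -10.66]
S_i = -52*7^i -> [-52, -364, -2548, -17836, -124852]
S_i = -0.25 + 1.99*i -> [-0.25, 1.74, 3.73, 5.72, 7.71]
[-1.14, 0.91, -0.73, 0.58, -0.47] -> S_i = -1.14*(-0.80)^i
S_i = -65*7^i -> [-65, -455, -3185, -22295, -156065]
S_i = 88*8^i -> [88, 704, 5632, 45056, 360448]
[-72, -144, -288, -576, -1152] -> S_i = -72*2^i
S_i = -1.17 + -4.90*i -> [-1.17, -6.07, -10.97, -15.87, -20.77]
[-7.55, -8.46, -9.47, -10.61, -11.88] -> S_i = -7.55*1.12^i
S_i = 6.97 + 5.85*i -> [6.97, 12.82, 18.67, 24.52, 30.37]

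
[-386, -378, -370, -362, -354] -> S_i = -386 + 8*i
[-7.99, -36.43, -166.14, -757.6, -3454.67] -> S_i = -7.99*4.56^i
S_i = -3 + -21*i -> [-3, -24, -45, -66, -87]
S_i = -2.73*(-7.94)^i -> [-2.73, 21.68, -172.11, 1366.55, -10850.37]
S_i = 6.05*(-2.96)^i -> [6.05, -17.91, 53.01, -156.9, 464.43]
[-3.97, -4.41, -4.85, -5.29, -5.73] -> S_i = -3.97 + -0.44*i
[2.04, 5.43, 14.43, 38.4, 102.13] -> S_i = 2.04*2.66^i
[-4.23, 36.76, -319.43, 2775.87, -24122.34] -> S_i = -4.23*(-8.69)^i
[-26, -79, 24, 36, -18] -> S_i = Random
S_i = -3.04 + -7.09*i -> [-3.04, -10.13, -17.22, -24.31, -31.4]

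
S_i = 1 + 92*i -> [1, 93, 185, 277, 369]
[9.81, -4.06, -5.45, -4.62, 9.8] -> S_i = Random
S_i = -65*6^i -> [-65, -390, -2340, -14040, -84240]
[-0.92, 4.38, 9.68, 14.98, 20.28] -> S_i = -0.92 + 5.30*i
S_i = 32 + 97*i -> [32, 129, 226, 323, 420]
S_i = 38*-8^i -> [38, -304, 2432, -19456, 155648]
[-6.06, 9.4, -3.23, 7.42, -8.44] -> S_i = Random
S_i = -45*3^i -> [-45, -135, -405, -1215, -3645]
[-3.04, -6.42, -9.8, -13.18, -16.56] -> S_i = -3.04 + -3.38*i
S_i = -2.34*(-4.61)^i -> [-2.34, 10.79, -49.73, 229.25, -1056.87]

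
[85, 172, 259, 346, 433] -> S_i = 85 + 87*i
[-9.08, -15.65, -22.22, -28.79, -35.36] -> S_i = -9.08 + -6.57*i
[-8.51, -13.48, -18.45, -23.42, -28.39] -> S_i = -8.51 + -4.97*i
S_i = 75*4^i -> [75, 300, 1200, 4800, 19200]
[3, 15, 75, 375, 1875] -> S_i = 3*5^i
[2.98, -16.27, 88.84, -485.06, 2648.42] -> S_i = 2.98*(-5.46)^i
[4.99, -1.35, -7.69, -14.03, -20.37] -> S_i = 4.99 + -6.34*i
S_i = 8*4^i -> [8, 32, 128, 512, 2048]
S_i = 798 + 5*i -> [798, 803, 808, 813, 818]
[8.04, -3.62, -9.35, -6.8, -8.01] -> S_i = Random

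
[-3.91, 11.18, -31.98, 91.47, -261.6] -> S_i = -3.91*(-2.86)^i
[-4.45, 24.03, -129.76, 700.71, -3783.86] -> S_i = -4.45*(-5.40)^i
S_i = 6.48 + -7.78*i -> [6.48, -1.3, -9.08, -16.86, -24.64]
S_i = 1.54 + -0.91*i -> [1.54, 0.63, -0.28, -1.19, -2.1]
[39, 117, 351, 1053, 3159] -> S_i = 39*3^i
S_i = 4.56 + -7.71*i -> [4.56, -3.15, -10.86, -18.57, -26.28]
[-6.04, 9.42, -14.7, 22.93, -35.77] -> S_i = -6.04*(-1.56)^i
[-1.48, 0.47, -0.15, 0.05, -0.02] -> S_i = -1.48*(-0.32)^i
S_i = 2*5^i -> [2, 10, 50, 250, 1250]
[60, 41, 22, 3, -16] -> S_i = 60 + -19*i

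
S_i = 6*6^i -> [6, 36, 216, 1296, 7776]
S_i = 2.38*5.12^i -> [2.38, 12.19, 62.39, 319.44, 1635.52]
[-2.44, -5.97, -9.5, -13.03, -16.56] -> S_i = -2.44 + -3.53*i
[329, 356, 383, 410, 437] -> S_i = 329 + 27*i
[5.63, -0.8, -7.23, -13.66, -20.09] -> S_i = 5.63 + -6.43*i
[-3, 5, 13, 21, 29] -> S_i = -3 + 8*i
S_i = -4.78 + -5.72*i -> [-4.78, -10.5, -16.22, -21.94, -27.66]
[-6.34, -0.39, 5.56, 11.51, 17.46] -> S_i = -6.34 + 5.95*i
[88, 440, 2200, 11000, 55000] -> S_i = 88*5^i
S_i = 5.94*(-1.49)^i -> [5.94, -8.85, 13.19, -19.65, 29.28]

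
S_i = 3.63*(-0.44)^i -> [3.63, -1.6, 0.7, -0.31, 0.14]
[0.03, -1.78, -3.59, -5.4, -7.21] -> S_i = 0.03 + -1.81*i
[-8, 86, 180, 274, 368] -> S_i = -8 + 94*i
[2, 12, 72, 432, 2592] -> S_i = 2*6^i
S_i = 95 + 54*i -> [95, 149, 203, 257, 311]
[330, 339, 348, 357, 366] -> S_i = 330 + 9*i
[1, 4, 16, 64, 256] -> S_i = 1*4^i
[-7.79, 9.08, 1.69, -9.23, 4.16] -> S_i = Random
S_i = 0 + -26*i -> [0, -26, -52, -78, -104]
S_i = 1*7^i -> [1, 7, 49, 343, 2401]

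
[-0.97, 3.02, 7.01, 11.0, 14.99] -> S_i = -0.97 + 3.99*i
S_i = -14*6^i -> [-14, -84, -504, -3024, -18144]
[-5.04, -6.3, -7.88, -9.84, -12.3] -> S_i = -5.04*1.25^i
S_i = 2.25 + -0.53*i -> [2.25, 1.72, 1.19, 0.66, 0.13]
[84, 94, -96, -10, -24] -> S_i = Random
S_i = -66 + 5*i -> [-66, -61, -56, -51, -46]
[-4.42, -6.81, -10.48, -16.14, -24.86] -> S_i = -4.42*1.54^i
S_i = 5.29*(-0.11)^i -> [5.29, -0.58, 0.06, -0.01, 0.0]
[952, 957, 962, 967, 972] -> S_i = 952 + 5*i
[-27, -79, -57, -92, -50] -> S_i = Random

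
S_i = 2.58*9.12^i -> [2.58, 23.53, 214.59, 1957.06, 17848.39]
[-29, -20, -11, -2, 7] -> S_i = -29 + 9*i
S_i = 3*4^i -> [3, 12, 48, 192, 768]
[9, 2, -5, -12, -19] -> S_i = 9 + -7*i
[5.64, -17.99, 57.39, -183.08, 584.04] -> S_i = 5.64*(-3.19)^i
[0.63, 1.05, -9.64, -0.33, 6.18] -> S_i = Random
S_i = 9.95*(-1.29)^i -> [9.95, -12.84, 16.56, -21.36, 27.55]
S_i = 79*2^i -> [79, 158, 316, 632, 1264]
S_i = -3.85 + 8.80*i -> [-3.85, 4.95, 13.75, 22.55, 31.35]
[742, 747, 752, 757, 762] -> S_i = 742 + 5*i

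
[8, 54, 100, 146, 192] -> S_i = 8 + 46*i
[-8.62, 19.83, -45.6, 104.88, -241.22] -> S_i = -8.62*(-2.30)^i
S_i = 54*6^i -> [54, 324, 1944, 11664, 69984]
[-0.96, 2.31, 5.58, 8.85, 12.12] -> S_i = -0.96 + 3.27*i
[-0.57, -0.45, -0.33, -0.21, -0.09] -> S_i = -0.57 + 0.12*i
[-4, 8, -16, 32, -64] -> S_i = -4*-2^i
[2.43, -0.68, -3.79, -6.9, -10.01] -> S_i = 2.43 + -3.11*i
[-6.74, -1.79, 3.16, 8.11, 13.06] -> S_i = -6.74 + 4.95*i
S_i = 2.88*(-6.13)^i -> [2.88, -17.65, 108.22, -663.4, 4066.63]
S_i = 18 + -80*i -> [18, -62, -142, -222, -302]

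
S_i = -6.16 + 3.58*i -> [-6.16, -2.58, 1.0, 4.58, 8.16]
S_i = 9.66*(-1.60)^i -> [9.66, -15.46, 24.73, -39.57, 63.31]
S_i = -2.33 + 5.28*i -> [-2.33, 2.95, 8.23, 13.51, 18.79]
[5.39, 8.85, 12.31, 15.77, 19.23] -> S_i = 5.39 + 3.46*i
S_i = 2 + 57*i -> [2, 59, 116, 173, 230]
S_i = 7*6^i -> [7, 42, 252, 1512, 9072]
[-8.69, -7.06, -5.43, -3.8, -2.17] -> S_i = -8.69 + 1.63*i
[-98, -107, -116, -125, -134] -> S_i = -98 + -9*i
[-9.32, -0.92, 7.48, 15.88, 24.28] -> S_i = -9.32 + 8.40*i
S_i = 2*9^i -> [2, 18, 162, 1458, 13122]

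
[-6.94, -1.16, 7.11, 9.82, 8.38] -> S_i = Random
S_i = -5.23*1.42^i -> [-5.23, -7.43, -10.55, -14.97, -21.26]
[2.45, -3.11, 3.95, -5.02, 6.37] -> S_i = 2.45*(-1.27)^i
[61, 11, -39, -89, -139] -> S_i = 61 + -50*i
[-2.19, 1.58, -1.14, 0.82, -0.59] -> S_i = -2.19*(-0.72)^i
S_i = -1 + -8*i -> [-1, -9, -17, -25, -33]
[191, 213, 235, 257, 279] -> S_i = 191 + 22*i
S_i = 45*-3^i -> [45, -135, 405, -1215, 3645]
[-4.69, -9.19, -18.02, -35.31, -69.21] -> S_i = -4.69*1.96^i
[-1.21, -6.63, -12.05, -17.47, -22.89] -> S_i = -1.21 + -5.42*i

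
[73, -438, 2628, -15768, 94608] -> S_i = 73*-6^i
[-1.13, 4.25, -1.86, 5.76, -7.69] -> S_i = Random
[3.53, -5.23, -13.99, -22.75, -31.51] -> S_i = 3.53 + -8.76*i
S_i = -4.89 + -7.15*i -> [-4.89, -12.04, -19.19, -26.34, -33.49]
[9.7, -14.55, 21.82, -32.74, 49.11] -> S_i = 9.70*(-1.50)^i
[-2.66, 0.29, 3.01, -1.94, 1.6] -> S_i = Random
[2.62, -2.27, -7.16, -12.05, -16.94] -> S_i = 2.62 + -4.89*i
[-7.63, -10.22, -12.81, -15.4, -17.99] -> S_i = -7.63 + -2.59*i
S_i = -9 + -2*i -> [-9, -11, -13, -15, -17]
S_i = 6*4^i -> [6, 24, 96, 384, 1536]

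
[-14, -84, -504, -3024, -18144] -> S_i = -14*6^i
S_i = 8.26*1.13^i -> [8.26, 9.33, 10.55, 11.92, 13.47]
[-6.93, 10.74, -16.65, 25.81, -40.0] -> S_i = -6.93*(-1.55)^i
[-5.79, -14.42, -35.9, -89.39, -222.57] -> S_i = -5.79*2.49^i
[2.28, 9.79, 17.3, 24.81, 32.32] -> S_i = 2.28 + 7.51*i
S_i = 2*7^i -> [2, 14, 98, 686, 4802]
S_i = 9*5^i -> [9, 45, 225, 1125, 5625]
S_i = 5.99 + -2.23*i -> [5.99, 3.76, 1.53, -0.7, -2.93]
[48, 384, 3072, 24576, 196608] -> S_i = 48*8^i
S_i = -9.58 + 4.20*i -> [-9.58, -5.38, -1.18, 3.02, 7.22]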